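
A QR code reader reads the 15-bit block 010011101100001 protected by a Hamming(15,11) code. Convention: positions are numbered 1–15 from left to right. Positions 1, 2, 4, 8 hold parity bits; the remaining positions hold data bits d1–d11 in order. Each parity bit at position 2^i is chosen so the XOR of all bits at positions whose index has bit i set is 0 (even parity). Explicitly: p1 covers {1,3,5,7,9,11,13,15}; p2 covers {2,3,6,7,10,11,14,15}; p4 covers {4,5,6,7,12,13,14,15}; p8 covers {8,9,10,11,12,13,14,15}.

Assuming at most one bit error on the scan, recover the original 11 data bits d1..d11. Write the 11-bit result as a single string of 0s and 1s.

s1 (pos 1,3,5,7,9,11,13,15): 0⊕0⊕1⊕1⊕1⊕0⊕0⊕1 = 0
s2 (pos 2,3,6,7,10,11,14,15): 1⊕0⊕1⊕1⊕1⊕0⊕0⊕1 = 1
s4 (pos 4,5,6,7,12,13,14,15): 0⊕1⊕1⊕1⊕0⊕0⊕0⊕1 = 0
s8 (pos 8,9,10,11,12,13,14,15): 0⊕1⊕1⊕0⊕0⊕0⊕0⊕1 = 1
Syndrome s8…s1 = 1010 → error at position 10.
Flip position 10: 010011101100001 → 010011101000001
Read data bits from positions 3,5,6,7,9,10,11,12,13,14,15: 01111000001

01111000001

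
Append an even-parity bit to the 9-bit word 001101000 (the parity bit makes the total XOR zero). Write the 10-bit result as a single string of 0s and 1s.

XOR of the 9 data bits: 0⊕0⊕1⊕1⊕0⊕1⊕0⊕0⊕0 = 1
Parity bit = 1 (so all 10 bits XOR to 0).

0011010001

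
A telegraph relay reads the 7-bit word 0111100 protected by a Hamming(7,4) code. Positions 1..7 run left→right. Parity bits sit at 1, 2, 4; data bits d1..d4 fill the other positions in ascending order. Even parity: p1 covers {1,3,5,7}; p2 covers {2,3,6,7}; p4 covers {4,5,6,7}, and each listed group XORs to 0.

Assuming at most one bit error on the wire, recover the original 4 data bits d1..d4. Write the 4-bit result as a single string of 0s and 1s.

1100

s1 (pos 1,3,5,7): 0⊕1⊕1⊕0 = 0
s2 (pos 2,3,6,7): 1⊕1⊕0⊕0 = 0
s4 (pos 4,5,6,7): 1⊕1⊕0⊕0 = 0
Syndrome s4…s1 = 000 → no error.
Read data bits from positions 3,5,6,7: 1100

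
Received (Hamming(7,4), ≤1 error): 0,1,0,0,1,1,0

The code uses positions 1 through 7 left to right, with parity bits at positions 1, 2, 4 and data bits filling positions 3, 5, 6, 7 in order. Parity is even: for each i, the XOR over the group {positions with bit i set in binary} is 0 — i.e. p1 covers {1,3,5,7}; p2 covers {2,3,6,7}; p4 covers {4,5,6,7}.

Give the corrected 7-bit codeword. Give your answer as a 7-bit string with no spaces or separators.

s1 (pos 1,3,5,7): 0⊕0⊕1⊕0 = 1
s2 (pos 2,3,6,7): 1⊕0⊕1⊕0 = 0
s4 (pos 4,5,6,7): 0⊕1⊕1⊕0 = 0
Syndrome s4…s1 = 001 → error at position 1.
Flip position 1: 0100110 → 1100110

1100110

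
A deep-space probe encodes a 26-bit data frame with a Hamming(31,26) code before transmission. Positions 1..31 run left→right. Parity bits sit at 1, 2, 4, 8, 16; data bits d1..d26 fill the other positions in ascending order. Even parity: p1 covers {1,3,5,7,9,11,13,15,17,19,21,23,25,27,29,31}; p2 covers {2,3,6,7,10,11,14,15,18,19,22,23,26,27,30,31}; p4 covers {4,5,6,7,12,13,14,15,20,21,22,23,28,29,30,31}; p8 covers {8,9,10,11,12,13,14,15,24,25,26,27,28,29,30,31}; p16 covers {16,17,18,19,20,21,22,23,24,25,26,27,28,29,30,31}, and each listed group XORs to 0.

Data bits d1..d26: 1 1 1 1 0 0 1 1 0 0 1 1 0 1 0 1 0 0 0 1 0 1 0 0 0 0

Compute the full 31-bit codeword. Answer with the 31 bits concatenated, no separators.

Place data at non-parity positions: p1 p2 1 p4 1 1 1 p8 0 0 1 1 0 0 1 p16 1 0 1 0 1 0 0 0 1 0 1 0 0 0 0
p1 (pos 1,3,5,7,9,11,13,15,17,19,21,23,25,27,29,31): XOR of data positions = 1⊕1⊕1⊕0⊕1⊕0⊕1⊕1⊕1⊕1⊕0⊕1⊕1⊕0⊕0 = 0
p2 (pos 2,3,6,7,10,11,14,15,18,19,22,23,26,27,30,31): XOR of data positions = 1⊕1⊕1⊕0⊕1⊕0⊕1⊕0⊕1⊕0⊕0⊕0⊕1⊕0⊕0 = 1
p4 (pos 4,5,6,7,12,13,14,15,20,21,22,23,28,29,30,31): XOR of data positions = 1⊕1⊕1⊕1⊕0⊕0⊕1⊕0⊕1⊕0⊕0⊕0⊕0⊕0⊕0 = 0
p8 (pos 8,9,10,11,12,13,14,15,24,25,26,27,28,29,30,31): XOR of data positions = 0⊕0⊕1⊕1⊕0⊕0⊕1⊕0⊕1⊕0⊕1⊕0⊕0⊕0⊕0 = 1
p16 (pos 16,17,18,19,20,21,22,23,24,25,26,27,28,29,30,31): XOR of data positions = 1⊕0⊕1⊕0⊕1⊕0⊕0⊕0⊕1⊕0⊕1⊕0⊕0⊕0⊕0 = 1
Codeword: 0110111100110011101010001010000

0110111100110011101010001010000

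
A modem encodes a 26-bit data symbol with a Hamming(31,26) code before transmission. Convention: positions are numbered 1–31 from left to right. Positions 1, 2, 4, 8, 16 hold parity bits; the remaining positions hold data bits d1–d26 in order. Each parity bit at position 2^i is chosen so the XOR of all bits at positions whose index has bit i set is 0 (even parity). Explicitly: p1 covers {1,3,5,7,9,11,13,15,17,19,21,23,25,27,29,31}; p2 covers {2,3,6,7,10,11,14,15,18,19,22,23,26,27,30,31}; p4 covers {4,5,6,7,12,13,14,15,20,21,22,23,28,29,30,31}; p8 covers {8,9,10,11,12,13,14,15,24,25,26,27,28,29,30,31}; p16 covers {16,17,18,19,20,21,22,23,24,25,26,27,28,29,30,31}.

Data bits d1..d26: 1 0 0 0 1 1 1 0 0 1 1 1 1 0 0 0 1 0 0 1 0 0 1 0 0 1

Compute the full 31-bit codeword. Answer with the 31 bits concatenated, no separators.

1011000011100110110001001001001

Place data at non-parity positions: p1 p2 1 p4 0 0 0 p8 1 1 1 0 0 1 1 p16 1 1 0 0 0 1 0 0 1 0 0 1 0 0 1
p1 (pos 1,3,5,7,9,11,13,15,17,19,21,23,25,27,29,31): XOR of data positions = 1⊕0⊕0⊕1⊕1⊕0⊕1⊕1⊕0⊕0⊕0⊕1⊕0⊕0⊕1 = 1
p2 (pos 2,3,6,7,10,11,14,15,18,19,22,23,26,27,30,31): XOR of data positions = 1⊕0⊕0⊕1⊕1⊕1⊕1⊕1⊕0⊕1⊕0⊕0⊕0⊕0⊕1 = 0
p4 (pos 4,5,6,7,12,13,14,15,20,21,22,23,28,29,30,31): XOR of data positions = 0⊕0⊕0⊕0⊕0⊕1⊕1⊕0⊕0⊕1⊕0⊕1⊕0⊕0⊕1 = 1
p8 (pos 8,9,10,11,12,13,14,15,24,25,26,27,28,29,30,31): XOR of data positions = 1⊕1⊕1⊕0⊕0⊕1⊕1⊕0⊕1⊕0⊕0⊕1⊕0⊕0⊕1 = 0
p16 (pos 16,17,18,19,20,21,22,23,24,25,26,27,28,29,30,31): XOR of data positions = 1⊕1⊕0⊕0⊕0⊕1⊕0⊕0⊕1⊕0⊕0⊕1⊕0⊕0⊕1 = 0
Codeword: 1011000011100110110001001001001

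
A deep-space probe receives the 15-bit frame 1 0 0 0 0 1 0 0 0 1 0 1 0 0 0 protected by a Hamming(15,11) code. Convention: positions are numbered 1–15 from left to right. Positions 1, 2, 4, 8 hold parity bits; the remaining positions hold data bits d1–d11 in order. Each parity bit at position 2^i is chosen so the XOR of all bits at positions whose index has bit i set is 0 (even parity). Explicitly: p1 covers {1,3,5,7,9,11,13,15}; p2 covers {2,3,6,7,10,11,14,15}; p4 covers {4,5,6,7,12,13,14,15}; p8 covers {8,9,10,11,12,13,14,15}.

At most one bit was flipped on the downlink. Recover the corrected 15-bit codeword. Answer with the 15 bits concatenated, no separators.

000001000101000

s1 (pos 1,3,5,7,9,11,13,15): 1⊕0⊕0⊕0⊕0⊕0⊕0⊕0 = 1
s2 (pos 2,3,6,7,10,11,14,15): 0⊕0⊕1⊕0⊕1⊕0⊕0⊕0 = 0
s4 (pos 4,5,6,7,12,13,14,15): 0⊕0⊕1⊕0⊕1⊕0⊕0⊕0 = 0
s8 (pos 8,9,10,11,12,13,14,15): 0⊕0⊕1⊕0⊕1⊕0⊕0⊕0 = 0
Syndrome s8…s1 = 0001 → error at position 1.
Flip position 1: 100001000101000 → 000001000101000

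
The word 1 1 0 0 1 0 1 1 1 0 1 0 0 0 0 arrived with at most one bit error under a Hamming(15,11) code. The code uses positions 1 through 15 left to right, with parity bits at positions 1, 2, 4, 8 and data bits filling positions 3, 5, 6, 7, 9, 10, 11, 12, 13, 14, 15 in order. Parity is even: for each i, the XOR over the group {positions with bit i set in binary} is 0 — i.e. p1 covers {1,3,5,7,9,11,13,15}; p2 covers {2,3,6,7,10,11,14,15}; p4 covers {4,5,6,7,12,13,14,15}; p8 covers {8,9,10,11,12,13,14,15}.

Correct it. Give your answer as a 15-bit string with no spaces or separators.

110010111000000

s1 (pos 1,3,5,7,9,11,13,15): 1⊕0⊕1⊕1⊕1⊕1⊕0⊕0 = 1
s2 (pos 2,3,6,7,10,11,14,15): 1⊕0⊕0⊕1⊕0⊕1⊕0⊕0 = 1
s4 (pos 4,5,6,7,12,13,14,15): 0⊕1⊕0⊕1⊕0⊕0⊕0⊕0 = 0
s8 (pos 8,9,10,11,12,13,14,15): 1⊕1⊕0⊕1⊕0⊕0⊕0⊕0 = 1
Syndrome s8…s1 = 1011 → error at position 11.
Flip position 11: 110010111010000 → 110010111000000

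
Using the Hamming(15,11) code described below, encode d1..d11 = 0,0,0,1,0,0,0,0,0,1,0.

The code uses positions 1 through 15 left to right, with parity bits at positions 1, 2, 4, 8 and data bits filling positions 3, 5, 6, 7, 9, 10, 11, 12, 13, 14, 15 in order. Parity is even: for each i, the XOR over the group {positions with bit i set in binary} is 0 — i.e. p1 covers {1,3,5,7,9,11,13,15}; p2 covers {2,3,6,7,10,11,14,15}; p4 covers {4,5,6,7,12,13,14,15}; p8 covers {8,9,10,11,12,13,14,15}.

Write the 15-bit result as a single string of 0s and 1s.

100000110000010

Place data at non-parity positions: p1 p2 0 p4 0 0 1 p8 0 0 0 0 0 1 0
p1 (pos 1,3,5,7,9,11,13,15): XOR of data positions = 0⊕0⊕1⊕0⊕0⊕0⊕0 = 1
p2 (pos 2,3,6,7,10,11,14,15): XOR of data positions = 0⊕0⊕1⊕0⊕0⊕1⊕0 = 0
p4 (pos 4,5,6,7,12,13,14,15): XOR of data positions = 0⊕0⊕1⊕0⊕0⊕1⊕0 = 0
p8 (pos 8,9,10,11,12,13,14,15): XOR of data positions = 0⊕0⊕0⊕0⊕0⊕1⊕0 = 1
Codeword: 100000110000010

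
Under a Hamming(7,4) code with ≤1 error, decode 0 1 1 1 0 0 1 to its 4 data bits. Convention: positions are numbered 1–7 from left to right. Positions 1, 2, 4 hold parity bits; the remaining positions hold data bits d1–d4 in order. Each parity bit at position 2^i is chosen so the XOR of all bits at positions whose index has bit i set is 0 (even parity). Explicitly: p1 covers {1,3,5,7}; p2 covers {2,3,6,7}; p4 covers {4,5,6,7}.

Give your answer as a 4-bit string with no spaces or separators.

1001

s1 (pos 1,3,5,7): 0⊕1⊕0⊕1 = 0
s2 (pos 2,3,6,7): 1⊕1⊕0⊕1 = 1
s4 (pos 4,5,6,7): 1⊕0⊕0⊕1 = 0
Syndrome s4…s1 = 010 → error at position 2.
Flip position 2: 0111001 → 0011001
Read data bits from positions 3,5,6,7: 1001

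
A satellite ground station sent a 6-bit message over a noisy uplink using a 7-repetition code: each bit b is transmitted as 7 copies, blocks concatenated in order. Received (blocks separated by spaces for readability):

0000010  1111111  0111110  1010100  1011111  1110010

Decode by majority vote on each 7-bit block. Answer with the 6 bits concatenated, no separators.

011011

Block 1 (0000010): 1 one → 0
Block 2 (1111111): 7 ones → 1
Block 3 (0111110): 5 ones → 1
Block 4 (1010100): 3 ones → 0
Block 5 (1011111): 6 ones → 1
Block 6 (1110010): 4 ones → 1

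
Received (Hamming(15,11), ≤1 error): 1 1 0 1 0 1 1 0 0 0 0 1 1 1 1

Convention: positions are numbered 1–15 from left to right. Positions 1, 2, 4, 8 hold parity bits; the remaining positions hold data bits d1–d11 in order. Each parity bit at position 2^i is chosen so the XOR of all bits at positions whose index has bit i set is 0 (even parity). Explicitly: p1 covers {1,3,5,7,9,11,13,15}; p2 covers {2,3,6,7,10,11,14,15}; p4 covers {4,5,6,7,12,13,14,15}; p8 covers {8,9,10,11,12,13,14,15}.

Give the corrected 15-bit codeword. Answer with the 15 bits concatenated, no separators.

s1 (pos 1,3,5,7,9,11,13,15): 1⊕0⊕0⊕1⊕0⊕0⊕1⊕1 = 0
s2 (pos 2,3,6,7,10,11,14,15): 1⊕0⊕1⊕1⊕0⊕0⊕1⊕1 = 1
s4 (pos 4,5,6,7,12,13,14,15): 1⊕0⊕1⊕1⊕1⊕1⊕1⊕1 = 1
s8 (pos 8,9,10,11,12,13,14,15): 0⊕0⊕0⊕0⊕1⊕1⊕1⊕1 = 0
Syndrome s8…s1 = 0110 → error at position 6.
Flip position 6: 110101100001111 → 110100100001111

110100100001111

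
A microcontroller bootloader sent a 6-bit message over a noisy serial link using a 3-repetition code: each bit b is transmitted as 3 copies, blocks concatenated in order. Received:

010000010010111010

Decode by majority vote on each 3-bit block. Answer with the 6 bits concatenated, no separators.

000010

Block 1 (010): 1 one → 0
Block 2 (000): 0 ones → 0
Block 3 (010): 1 one → 0
Block 4 (010): 1 one → 0
Block 5 (111): 3 ones → 1
Block 6 (010): 1 one → 0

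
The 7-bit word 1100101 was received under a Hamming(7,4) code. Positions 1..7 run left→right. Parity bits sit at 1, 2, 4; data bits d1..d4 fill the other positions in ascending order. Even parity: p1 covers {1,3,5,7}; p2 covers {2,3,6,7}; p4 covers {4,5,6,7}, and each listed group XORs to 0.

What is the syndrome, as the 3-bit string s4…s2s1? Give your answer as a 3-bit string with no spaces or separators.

s1 (pos 1,3,5,7): 1⊕0⊕1⊕1 = 1
s2 (pos 2,3,6,7): 1⊕0⊕0⊕1 = 0
s4 (pos 4,5,6,7): 0⊕1⊕0⊕1 = 0
Syndrome s4…s1 = 001 → error at position 1.

001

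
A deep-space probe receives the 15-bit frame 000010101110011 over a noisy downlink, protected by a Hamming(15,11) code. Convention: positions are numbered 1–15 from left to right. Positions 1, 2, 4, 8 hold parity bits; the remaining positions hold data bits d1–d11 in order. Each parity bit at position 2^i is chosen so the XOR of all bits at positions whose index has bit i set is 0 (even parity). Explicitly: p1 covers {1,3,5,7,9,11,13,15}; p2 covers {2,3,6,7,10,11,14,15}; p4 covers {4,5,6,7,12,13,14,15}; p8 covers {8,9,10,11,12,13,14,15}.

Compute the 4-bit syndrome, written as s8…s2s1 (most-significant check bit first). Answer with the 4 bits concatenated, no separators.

1011

s1 (pos 1,3,5,7,9,11,13,15): 0⊕0⊕1⊕1⊕1⊕1⊕0⊕1 = 1
s2 (pos 2,3,6,7,10,11,14,15): 0⊕0⊕0⊕1⊕1⊕1⊕1⊕1 = 1
s4 (pos 4,5,6,7,12,13,14,15): 0⊕1⊕0⊕1⊕0⊕0⊕1⊕1 = 0
s8 (pos 8,9,10,11,12,13,14,15): 0⊕1⊕1⊕1⊕0⊕0⊕1⊕1 = 1
Syndrome s8…s1 = 1011 → error at position 11.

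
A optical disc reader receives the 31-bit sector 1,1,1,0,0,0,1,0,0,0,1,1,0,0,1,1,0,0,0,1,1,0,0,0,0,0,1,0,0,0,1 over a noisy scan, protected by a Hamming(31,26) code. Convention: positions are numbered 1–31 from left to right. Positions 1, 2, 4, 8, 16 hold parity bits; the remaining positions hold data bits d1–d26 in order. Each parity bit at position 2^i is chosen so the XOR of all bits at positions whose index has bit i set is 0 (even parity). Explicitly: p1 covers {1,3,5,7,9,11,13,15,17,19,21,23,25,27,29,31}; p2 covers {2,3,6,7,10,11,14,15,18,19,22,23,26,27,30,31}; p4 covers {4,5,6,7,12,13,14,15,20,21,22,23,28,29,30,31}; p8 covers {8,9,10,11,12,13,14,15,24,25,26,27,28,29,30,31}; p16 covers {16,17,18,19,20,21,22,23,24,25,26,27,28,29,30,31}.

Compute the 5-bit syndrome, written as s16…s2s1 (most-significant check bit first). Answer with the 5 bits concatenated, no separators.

s1 (pos 1,3,5,7,9,11,13,15,17,19,21,23,25,27,29,31): 1⊕1⊕0⊕1⊕0⊕1⊕0⊕1⊕0⊕0⊕1⊕0⊕0⊕1⊕0⊕1 = 0
s2 (pos 2,3,6,7,10,11,14,15,18,19,22,23,26,27,30,31): 1⊕1⊕0⊕1⊕0⊕1⊕0⊕1⊕0⊕0⊕0⊕0⊕0⊕1⊕0⊕1 = 1
s4 (pos 4,5,6,7,12,13,14,15,20,21,22,23,28,29,30,31): 0⊕0⊕0⊕1⊕1⊕0⊕0⊕1⊕1⊕1⊕0⊕0⊕0⊕0⊕0⊕1 = 0
s8 (pos 8,9,10,11,12,13,14,15,24,25,26,27,28,29,30,31): 0⊕0⊕0⊕1⊕1⊕0⊕0⊕1⊕0⊕0⊕0⊕1⊕0⊕0⊕0⊕1 = 1
s16 (pos 16,17,18,19,20,21,22,23,24,25,26,27,28,29,30,31): 1⊕0⊕0⊕0⊕1⊕1⊕0⊕0⊕0⊕0⊕0⊕1⊕0⊕0⊕0⊕1 = 1
Syndrome s16…s1 = 11010 → error at position 26.

11010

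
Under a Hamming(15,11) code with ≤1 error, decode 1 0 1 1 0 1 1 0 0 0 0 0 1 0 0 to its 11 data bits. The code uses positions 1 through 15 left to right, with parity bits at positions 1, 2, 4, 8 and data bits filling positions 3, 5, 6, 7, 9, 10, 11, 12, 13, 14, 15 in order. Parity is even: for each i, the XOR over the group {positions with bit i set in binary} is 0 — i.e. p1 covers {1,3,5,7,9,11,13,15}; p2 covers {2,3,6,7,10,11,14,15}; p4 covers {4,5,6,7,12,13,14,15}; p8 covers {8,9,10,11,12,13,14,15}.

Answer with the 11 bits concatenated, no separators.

s1 (pos 1,3,5,7,9,11,13,15): 1⊕1⊕0⊕1⊕0⊕0⊕1⊕0 = 0
s2 (pos 2,3,6,7,10,11,14,15): 0⊕1⊕1⊕1⊕0⊕0⊕0⊕0 = 1
s4 (pos 4,5,6,7,12,13,14,15): 1⊕0⊕1⊕1⊕0⊕1⊕0⊕0 = 0
s8 (pos 8,9,10,11,12,13,14,15): 0⊕0⊕0⊕0⊕0⊕1⊕0⊕0 = 1
Syndrome s8…s1 = 1010 → error at position 10.
Flip position 10: 101101100000100 → 101101100100100
Read data bits from positions 3,5,6,7,9,10,11,12,13,14,15: 10110100100

10110100100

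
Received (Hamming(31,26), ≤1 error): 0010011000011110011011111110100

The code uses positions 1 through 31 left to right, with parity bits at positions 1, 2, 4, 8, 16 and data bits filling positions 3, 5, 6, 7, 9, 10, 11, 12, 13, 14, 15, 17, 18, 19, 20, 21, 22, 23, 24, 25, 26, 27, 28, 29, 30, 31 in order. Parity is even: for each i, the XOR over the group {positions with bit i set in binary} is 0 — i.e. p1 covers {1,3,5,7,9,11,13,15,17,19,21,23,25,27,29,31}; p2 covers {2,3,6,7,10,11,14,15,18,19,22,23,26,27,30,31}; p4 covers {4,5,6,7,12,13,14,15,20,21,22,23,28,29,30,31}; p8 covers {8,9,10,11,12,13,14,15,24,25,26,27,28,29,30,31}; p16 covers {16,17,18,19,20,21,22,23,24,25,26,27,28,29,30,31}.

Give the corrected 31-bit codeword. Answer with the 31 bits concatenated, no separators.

0010011001011110011011111110100

s1 (pos 1,3,5,7,9,11,13,15,17,19,21,23,25,27,29,31): 0⊕1⊕0⊕1⊕0⊕0⊕1⊕1⊕0⊕1⊕1⊕1⊕1⊕1⊕1⊕0 = 0
s2 (pos 2,3,6,7,10,11,14,15,18,19,22,23,26,27,30,31): 0⊕1⊕1⊕1⊕0⊕0⊕1⊕1⊕1⊕1⊕1⊕1⊕1⊕1⊕0⊕0 = 1
s4 (pos 4,5,6,7,12,13,14,15,20,21,22,23,28,29,30,31): 0⊕0⊕1⊕1⊕1⊕1⊕1⊕1⊕0⊕1⊕1⊕1⊕0⊕1⊕0⊕0 = 0
s8 (pos 8,9,10,11,12,13,14,15,24,25,26,27,28,29,30,31): 0⊕0⊕0⊕0⊕1⊕1⊕1⊕1⊕1⊕1⊕1⊕1⊕0⊕1⊕0⊕0 = 1
s16 (pos 16,17,18,19,20,21,22,23,24,25,26,27,28,29,30,31): 0⊕0⊕1⊕1⊕0⊕1⊕1⊕1⊕1⊕1⊕1⊕1⊕0⊕1⊕0⊕0 = 0
Syndrome s16…s1 = 01010 → error at position 10.
Flip position 10: 0010011000011110011011111110100 → 0010011001011110011011111110100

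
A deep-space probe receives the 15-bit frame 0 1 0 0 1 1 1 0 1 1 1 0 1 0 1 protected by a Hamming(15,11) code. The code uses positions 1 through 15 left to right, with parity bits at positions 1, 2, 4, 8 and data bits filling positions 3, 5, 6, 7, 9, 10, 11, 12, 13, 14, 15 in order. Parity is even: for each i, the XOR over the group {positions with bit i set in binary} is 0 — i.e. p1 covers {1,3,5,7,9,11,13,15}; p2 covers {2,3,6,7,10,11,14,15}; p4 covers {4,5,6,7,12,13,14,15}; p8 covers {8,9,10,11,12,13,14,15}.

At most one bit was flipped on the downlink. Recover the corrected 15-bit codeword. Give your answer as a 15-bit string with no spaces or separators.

s1 (pos 1,3,5,7,9,11,13,15): 0⊕0⊕1⊕1⊕1⊕1⊕1⊕1 = 0
s2 (pos 2,3,6,7,10,11,14,15): 1⊕0⊕1⊕1⊕1⊕1⊕0⊕1 = 0
s4 (pos 4,5,6,7,12,13,14,15): 0⊕1⊕1⊕1⊕0⊕1⊕0⊕1 = 1
s8 (pos 8,9,10,11,12,13,14,15): 0⊕1⊕1⊕1⊕0⊕1⊕0⊕1 = 1
Syndrome s8…s1 = 1100 → error at position 12.
Flip position 12: 010011101110101 → 010011101111101

010011101111101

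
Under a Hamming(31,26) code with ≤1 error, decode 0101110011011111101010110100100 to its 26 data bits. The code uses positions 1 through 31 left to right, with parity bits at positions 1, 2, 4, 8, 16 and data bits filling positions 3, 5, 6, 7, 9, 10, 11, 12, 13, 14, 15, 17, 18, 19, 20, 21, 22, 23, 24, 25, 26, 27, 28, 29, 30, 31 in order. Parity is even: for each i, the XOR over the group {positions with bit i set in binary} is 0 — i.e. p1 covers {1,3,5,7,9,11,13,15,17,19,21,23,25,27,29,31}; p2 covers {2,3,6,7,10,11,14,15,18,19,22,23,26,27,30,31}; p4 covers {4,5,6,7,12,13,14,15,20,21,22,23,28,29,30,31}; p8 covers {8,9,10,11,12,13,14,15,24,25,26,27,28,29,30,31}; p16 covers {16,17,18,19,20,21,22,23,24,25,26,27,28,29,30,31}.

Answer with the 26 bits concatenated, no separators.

s1 (pos 1,3,5,7,9,11,13,15,17,19,21,23,25,27,29,31): 0⊕0⊕1⊕0⊕1⊕0⊕1⊕1⊕1⊕1⊕1⊕1⊕0⊕0⊕1⊕0 = 1
s2 (pos 2,3,6,7,10,11,14,15,18,19,22,23,26,27,30,31): 1⊕0⊕1⊕0⊕1⊕0⊕1⊕1⊕0⊕1⊕0⊕1⊕1⊕0⊕0⊕0 = 0
s4 (pos 4,5,6,7,12,13,14,15,20,21,22,23,28,29,30,31): 1⊕1⊕1⊕0⊕1⊕1⊕1⊕1⊕0⊕1⊕0⊕1⊕0⊕1⊕0⊕0 = 0
s8 (pos 8,9,10,11,12,13,14,15,24,25,26,27,28,29,30,31): 0⊕1⊕1⊕0⊕1⊕1⊕1⊕1⊕1⊕0⊕1⊕0⊕0⊕1⊕0⊕0 = 1
s16 (pos 16,17,18,19,20,21,22,23,24,25,26,27,28,29,30,31): 1⊕1⊕0⊕1⊕0⊕1⊕0⊕1⊕1⊕0⊕1⊕0⊕0⊕1⊕0⊕0 = 0
Syndrome s16…s1 = 01001 → error at position 9.
Flip position 9: 0101110011011111101010110100100 → 0101110001011111101010110100100
Read data bits from positions 3,5,6,7,9,10,11,12,13,14,15,17,18,19,20,21,22,23,24,25,26,27,28,29,30,31: 01100101111101010110100100

01100101111101010110100100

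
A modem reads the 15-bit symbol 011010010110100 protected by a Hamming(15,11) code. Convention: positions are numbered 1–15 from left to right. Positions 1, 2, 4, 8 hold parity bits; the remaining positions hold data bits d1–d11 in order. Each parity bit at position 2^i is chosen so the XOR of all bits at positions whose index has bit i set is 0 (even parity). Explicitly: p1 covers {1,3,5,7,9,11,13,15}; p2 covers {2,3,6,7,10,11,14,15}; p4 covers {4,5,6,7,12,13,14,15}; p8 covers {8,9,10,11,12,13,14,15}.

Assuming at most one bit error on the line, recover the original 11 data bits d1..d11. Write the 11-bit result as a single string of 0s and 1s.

s1 (pos 1,3,5,7,9,11,13,15): 0⊕1⊕1⊕0⊕0⊕1⊕1⊕0 = 0
s2 (pos 2,3,6,7,10,11,14,15): 1⊕1⊕0⊕0⊕1⊕1⊕0⊕0 = 0
s4 (pos 4,5,6,7,12,13,14,15): 0⊕1⊕0⊕0⊕0⊕1⊕0⊕0 = 0
s8 (pos 8,9,10,11,12,13,14,15): 1⊕0⊕1⊕1⊕0⊕1⊕0⊕0 = 0
Syndrome s8…s1 = 0000 → no error.
Read data bits from positions 3,5,6,7,9,10,11,12,13,14,15: 11000110100

11000110100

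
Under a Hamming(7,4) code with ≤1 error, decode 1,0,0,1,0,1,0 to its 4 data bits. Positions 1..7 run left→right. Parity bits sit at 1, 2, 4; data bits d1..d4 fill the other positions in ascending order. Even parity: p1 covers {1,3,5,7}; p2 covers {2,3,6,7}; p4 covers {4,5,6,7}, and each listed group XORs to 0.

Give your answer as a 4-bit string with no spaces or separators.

s1 (pos 1,3,5,7): 1⊕0⊕0⊕0 = 1
s2 (pos 2,3,6,7): 0⊕0⊕1⊕0 = 1
s4 (pos 4,5,6,7): 1⊕0⊕1⊕0 = 0
Syndrome s4…s1 = 011 → error at position 3.
Flip position 3: 1001010 → 1011010
Read data bits from positions 3,5,6,7: 1010

1010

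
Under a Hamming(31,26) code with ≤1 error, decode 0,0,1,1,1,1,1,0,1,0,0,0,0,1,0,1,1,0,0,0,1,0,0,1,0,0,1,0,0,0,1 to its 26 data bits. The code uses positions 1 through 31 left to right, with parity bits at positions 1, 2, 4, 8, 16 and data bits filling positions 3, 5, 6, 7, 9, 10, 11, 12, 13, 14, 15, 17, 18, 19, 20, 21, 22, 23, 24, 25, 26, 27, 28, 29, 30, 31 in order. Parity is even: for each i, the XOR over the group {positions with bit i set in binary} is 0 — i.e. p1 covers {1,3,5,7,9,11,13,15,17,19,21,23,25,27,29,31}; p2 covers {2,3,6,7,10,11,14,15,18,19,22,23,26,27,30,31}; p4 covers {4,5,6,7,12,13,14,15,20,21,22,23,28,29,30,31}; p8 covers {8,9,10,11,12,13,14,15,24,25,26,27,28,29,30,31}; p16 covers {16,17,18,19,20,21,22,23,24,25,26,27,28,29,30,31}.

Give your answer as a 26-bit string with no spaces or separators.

11111001010100010010010001

s1 (pos 1,3,5,7,9,11,13,15,17,19,21,23,25,27,29,31): 0⊕1⊕1⊕1⊕1⊕0⊕0⊕0⊕1⊕0⊕1⊕0⊕0⊕1⊕0⊕1 = 0
s2 (pos 2,3,6,7,10,11,14,15,18,19,22,23,26,27,30,31): 0⊕1⊕1⊕1⊕0⊕0⊕1⊕0⊕0⊕0⊕0⊕0⊕0⊕1⊕0⊕1 = 0
s4 (pos 4,5,6,7,12,13,14,15,20,21,22,23,28,29,30,31): 1⊕1⊕1⊕1⊕0⊕0⊕1⊕0⊕0⊕1⊕0⊕0⊕0⊕0⊕0⊕1 = 1
s8 (pos 8,9,10,11,12,13,14,15,24,25,26,27,28,29,30,31): 0⊕1⊕0⊕0⊕0⊕0⊕1⊕0⊕1⊕0⊕0⊕1⊕0⊕0⊕0⊕1 = 1
s16 (pos 16,17,18,19,20,21,22,23,24,25,26,27,28,29,30,31): 1⊕1⊕0⊕0⊕0⊕1⊕0⊕0⊕1⊕0⊕0⊕1⊕0⊕0⊕0⊕1 = 0
Syndrome s16…s1 = 01100 → error at position 12.
Flip position 12: 0011111010000101100010010010001 → 0011111010010101100010010010001
Read data bits from positions 3,5,6,7,9,10,11,12,13,14,15,17,18,19,20,21,22,23,24,25,26,27,28,29,30,31: 11111001010100010010010001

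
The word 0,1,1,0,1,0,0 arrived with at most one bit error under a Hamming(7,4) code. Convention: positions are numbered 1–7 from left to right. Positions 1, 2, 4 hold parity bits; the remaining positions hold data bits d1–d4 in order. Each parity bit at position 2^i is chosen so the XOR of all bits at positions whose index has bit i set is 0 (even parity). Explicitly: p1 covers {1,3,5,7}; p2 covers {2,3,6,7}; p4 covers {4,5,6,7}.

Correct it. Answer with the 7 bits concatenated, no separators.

0111100

s1 (pos 1,3,5,7): 0⊕1⊕1⊕0 = 0
s2 (pos 2,3,6,7): 1⊕1⊕0⊕0 = 0
s4 (pos 4,5,6,7): 0⊕1⊕0⊕0 = 1
Syndrome s4…s1 = 100 → error at position 4.
Flip position 4: 0110100 → 0111100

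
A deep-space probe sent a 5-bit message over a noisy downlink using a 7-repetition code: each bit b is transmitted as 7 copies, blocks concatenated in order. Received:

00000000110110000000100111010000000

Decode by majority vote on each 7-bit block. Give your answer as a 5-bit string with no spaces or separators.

Block 1 (0000000): 0 ones → 0
Block 2 (0110110): 4 ones → 1
Block 3 (0000001): 1 one → 0
Block 4 (0011101): 4 ones → 1
Block 5 (0000000): 0 ones → 0

01010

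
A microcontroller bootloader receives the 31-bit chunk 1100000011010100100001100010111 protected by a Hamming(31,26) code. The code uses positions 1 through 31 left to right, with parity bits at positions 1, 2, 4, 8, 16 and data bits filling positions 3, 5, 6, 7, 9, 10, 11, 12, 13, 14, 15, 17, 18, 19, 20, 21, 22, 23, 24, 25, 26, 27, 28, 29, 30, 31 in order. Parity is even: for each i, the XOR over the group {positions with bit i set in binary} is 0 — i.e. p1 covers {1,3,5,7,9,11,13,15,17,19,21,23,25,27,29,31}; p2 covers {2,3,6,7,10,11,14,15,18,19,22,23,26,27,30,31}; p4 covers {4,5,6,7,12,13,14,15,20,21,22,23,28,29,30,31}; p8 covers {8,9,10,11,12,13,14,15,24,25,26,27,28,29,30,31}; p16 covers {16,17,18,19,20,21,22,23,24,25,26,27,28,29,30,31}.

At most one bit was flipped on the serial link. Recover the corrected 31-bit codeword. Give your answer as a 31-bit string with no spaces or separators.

s1 (pos 1,3,5,7,9,11,13,15,17,19,21,23,25,27,29,31): 1⊕0⊕0⊕0⊕1⊕0⊕0⊕0⊕1⊕0⊕0⊕1⊕0⊕1⊕1⊕1 = 1
s2 (pos 2,3,6,7,10,11,14,15,18,19,22,23,26,27,30,31): 1⊕0⊕0⊕0⊕1⊕0⊕1⊕0⊕0⊕0⊕1⊕1⊕0⊕1⊕1⊕1 = 0
s4 (pos 4,5,6,7,12,13,14,15,20,21,22,23,28,29,30,31): 0⊕0⊕0⊕0⊕1⊕0⊕1⊕0⊕0⊕0⊕1⊕1⊕0⊕1⊕1⊕1 = 1
s8 (pos 8,9,10,11,12,13,14,15,24,25,26,27,28,29,30,31): 0⊕1⊕1⊕0⊕1⊕0⊕1⊕0⊕0⊕0⊕0⊕1⊕0⊕1⊕1⊕1 = 0
s16 (pos 16,17,18,19,20,21,22,23,24,25,26,27,28,29,30,31): 0⊕1⊕0⊕0⊕0⊕0⊕1⊕1⊕0⊕0⊕0⊕1⊕0⊕1⊕1⊕1 = 1
Syndrome s16…s1 = 10101 → error at position 21.
Flip position 21: 1100000011010100100001100010111 → 1100000011010100100011100010111

1100000011010100100011100010111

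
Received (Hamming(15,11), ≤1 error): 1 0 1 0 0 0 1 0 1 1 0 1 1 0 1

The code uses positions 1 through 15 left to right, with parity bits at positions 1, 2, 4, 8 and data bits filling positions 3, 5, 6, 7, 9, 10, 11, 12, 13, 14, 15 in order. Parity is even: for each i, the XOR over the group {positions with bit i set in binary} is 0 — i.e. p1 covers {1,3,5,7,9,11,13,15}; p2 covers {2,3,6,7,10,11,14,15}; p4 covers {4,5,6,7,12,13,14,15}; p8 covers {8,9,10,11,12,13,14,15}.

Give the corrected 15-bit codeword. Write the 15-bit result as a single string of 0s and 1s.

101000111101101

s1 (pos 1,3,5,7,9,11,13,15): 1⊕1⊕0⊕1⊕1⊕0⊕1⊕1 = 0
s2 (pos 2,3,6,7,10,11,14,15): 0⊕1⊕0⊕1⊕1⊕0⊕0⊕1 = 0
s4 (pos 4,5,6,7,12,13,14,15): 0⊕0⊕0⊕1⊕1⊕1⊕0⊕1 = 0
s8 (pos 8,9,10,11,12,13,14,15): 0⊕1⊕1⊕0⊕1⊕1⊕0⊕1 = 1
Syndrome s8…s1 = 1000 → error at position 8.
Flip position 8: 101000101101101 → 101000111101101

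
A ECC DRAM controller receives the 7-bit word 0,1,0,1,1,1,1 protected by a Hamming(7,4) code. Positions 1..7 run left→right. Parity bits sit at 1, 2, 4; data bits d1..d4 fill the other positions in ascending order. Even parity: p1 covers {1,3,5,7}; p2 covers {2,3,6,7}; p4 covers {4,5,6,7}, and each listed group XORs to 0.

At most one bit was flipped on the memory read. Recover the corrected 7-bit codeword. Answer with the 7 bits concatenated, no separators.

0001111

s1 (pos 1,3,5,7): 0⊕0⊕1⊕1 = 0
s2 (pos 2,3,6,7): 1⊕0⊕1⊕1 = 1
s4 (pos 4,5,6,7): 1⊕1⊕1⊕1 = 0
Syndrome s4…s1 = 010 → error at position 2.
Flip position 2: 0101111 → 0001111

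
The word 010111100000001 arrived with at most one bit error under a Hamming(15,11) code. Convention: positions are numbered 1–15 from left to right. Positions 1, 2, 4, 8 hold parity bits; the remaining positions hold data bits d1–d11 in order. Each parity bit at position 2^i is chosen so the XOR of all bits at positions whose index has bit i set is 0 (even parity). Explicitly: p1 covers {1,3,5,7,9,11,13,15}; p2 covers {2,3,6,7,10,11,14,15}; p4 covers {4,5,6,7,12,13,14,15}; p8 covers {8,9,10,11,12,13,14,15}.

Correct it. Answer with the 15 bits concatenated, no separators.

s1 (pos 1,3,5,7,9,11,13,15): 0⊕0⊕1⊕1⊕0⊕0⊕0⊕1 = 1
s2 (pos 2,3,6,7,10,11,14,15): 1⊕0⊕1⊕1⊕0⊕0⊕0⊕1 = 0
s4 (pos 4,5,6,7,12,13,14,15): 1⊕1⊕1⊕1⊕0⊕0⊕0⊕1 = 1
s8 (pos 8,9,10,11,12,13,14,15): 0⊕0⊕0⊕0⊕0⊕0⊕0⊕1 = 1
Syndrome s8…s1 = 1101 → error at position 13.
Flip position 13: 010111100000001 → 010111100000101

010111100000101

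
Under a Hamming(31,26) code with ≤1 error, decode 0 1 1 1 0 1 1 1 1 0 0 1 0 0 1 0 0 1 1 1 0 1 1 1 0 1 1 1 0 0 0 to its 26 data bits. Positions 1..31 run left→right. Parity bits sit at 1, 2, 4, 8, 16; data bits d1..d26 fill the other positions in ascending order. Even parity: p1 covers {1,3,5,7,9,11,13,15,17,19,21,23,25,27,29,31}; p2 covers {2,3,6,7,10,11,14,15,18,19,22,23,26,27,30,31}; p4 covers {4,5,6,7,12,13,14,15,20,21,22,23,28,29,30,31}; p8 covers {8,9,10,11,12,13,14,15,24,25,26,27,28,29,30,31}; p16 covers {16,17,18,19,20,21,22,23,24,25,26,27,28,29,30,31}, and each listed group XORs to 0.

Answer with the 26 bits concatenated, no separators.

10111001001011101010111000

s1 (pos 1,3,5,7,9,11,13,15,17,19,21,23,25,27,29,31): 0⊕1⊕0⊕1⊕1⊕0⊕0⊕1⊕0⊕1⊕0⊕1⊕0⊕1⊕0⊕0 = 1
s2 (pos 2,3,6,7,10,11,14,15,18,19,22,23,26,27,30,31): 1⊕1⊕1⊕1⊕0⊕0⊕0⊕1⊕1⊕1⊕1⊕1⊕1⊕1⊕0⊕0 = 1
s4 (pos 4,5,6,7,12,13,14,15,20,21,22,23,28,29,30,31): 1⊕0⊕1⊕1⊕1⊕0⊕0⊕1⊕1⊕0⊕1⊕1⊕1⊕0⊕0⊕0 = 1
s8 (pos 8,9,10,11,12,13,14,15,24,25,26,27,28,29,30,31): 1⊕1⊕0⊕0⊕1⊕0⊕0⊕1⊕1⊕0⊕1⊕1⊕1⊕0⊕0⊕0 = 0
s16 (pos 16,17,18,19,20,21,22,23,24,25,26,27,28,29,30,31): 0⊕0⊕1⊕1⊕1⊕0⊕1⊕1⊕1⊕0⊕1⊕1⊕1⊕0⊕0⊕0 = 1
Syndrome s16…s1 = 10111 → error at position 23.
Flip position 23: 0111011110010010011101110111000 → 0111011110010010011101010111000
Read data bits from positions 3,5,6,7,9,10,11,12,13,14,15,17,18,19,20,21,22,23,24,25,26,27,28,29,30,31: 10111001001011101010111000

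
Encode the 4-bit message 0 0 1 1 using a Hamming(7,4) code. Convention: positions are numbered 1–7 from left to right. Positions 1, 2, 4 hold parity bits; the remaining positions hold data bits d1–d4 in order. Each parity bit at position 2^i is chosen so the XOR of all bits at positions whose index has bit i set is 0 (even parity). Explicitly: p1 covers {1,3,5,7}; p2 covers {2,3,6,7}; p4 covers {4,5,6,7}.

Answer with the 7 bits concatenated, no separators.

Place data at non-parity positions: p1 p2 0 p4 0 1 1
p1 (pos 1,3,5,7): XOR of data positions = 0⊕0⊕1 = 1
p2 (pos 2,3,6,7): XOR of data positions = 0⊕1⊕1 = 0
p4 (pos 4,5,6,7): XOR of data positions = 0⊕1⊕1 = 0
Codeword: 1000011

1000011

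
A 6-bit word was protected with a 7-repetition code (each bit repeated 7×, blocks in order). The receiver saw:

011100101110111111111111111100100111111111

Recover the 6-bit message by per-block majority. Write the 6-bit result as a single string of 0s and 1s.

111101

Block 1 (0111001): 4 ones → 1
Block 2 (0111011): 5 ones → 1
Block 3 (1111111): 7 ones → 1
Block 4 (1111111): 7 ones → 1
Block 5 (0010011): 3 ones → 0
Block 6 (1111111): 7 ones → 1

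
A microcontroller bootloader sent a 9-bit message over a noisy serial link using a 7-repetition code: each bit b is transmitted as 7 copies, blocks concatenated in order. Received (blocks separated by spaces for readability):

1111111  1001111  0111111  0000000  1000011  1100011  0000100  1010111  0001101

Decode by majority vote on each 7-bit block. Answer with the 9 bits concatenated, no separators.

111001010

Block 1 (1111111): 7 ones → 1
Block 2 (1001111): 5 ones → 1
Block 3 (0111111): 6 ones → 1
Block 4 (0000000): 0 ones → 0
Block 5 (1000011): 3 ones → 0
Block 6 (1100011): 4 ones → 1
Block 7 (0000100): 1 one → 0
Block 8 (1010111): 5 ones → 1
Block 9 (0001101): 3 ones → 0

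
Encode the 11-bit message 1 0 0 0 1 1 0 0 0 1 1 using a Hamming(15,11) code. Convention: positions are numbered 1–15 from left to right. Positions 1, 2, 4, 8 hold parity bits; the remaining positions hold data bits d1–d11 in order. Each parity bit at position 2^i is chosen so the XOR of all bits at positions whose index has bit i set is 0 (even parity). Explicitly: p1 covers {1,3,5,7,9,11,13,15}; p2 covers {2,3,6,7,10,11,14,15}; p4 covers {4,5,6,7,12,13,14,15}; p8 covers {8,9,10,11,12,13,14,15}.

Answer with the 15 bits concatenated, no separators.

Place data at non-parity positions: p1 p2 1 p4 0 0 0 p8 1 1 0 0 0 1 1
p1 (pos 1,3,5,7,9,11,13,15): XOR of data positions = 1⊕0⊕0⊕1⊕0⊕0⊕1 = 1
p2 (pos 2,3,6,7,10,11,14,15): XOR of data positions = 1⊕0⊕0⊕1⊕0⊕1⊕1 = 0
p4 (pos 4,5,6,7,12,13,14,15): XOR of data positions = 0⊕0⊕0⊕0⊕0⊕1⊕1 = 0
p8 (pos 8,9,10,11,12,13,14,15): XOR of data positions = 1⊕1⊕0⊕0⊕0⊕1⊕1 = 0
Codeword: 101000001100011

101000001100011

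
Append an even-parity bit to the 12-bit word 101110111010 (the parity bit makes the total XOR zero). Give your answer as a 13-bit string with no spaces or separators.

XOR of the 12 data bits: 1⊕0⊕1⊕1⊕1⊕0⊕1⊕1⊕1⊕0⊕1⊕0 = 0
Parity bit = 0 (so all 13 bits XOR to 0).

1011101110100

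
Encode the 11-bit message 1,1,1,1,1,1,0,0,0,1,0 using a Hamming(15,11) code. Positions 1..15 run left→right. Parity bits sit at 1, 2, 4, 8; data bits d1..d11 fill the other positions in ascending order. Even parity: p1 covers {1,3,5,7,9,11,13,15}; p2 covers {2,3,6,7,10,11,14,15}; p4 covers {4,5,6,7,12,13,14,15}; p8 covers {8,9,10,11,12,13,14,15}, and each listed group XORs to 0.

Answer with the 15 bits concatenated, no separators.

Place data at non-parity positions: p1 p2 1 p4 1 1 1 p8 1 1 0 0 0 1 0
p1 (pos 1,3,5,7,9,11,13,15): XOR of data positions = 1⊕1⊕1⊕1⊕0⊕0⊕0 = 0
p2 (pos 2,3,6,7,10,11,14,15): XOR of data positions = 1⊕1⊕1⊕1⊕0⊕1⊕0 = 1
p4 (pos 4,5,6,7,12,13,14,15): XOR of data positions = 1⊕1⊕1⊕0⊕0⊕1⊕0 = 0
p8 (pos 8,9,10,11,12,13,14,15): XOR of data positions = 1⊕1⊕0⊕0⊕0⊕1⊕0 = 1
Codeword: 011011111100010

011011111100010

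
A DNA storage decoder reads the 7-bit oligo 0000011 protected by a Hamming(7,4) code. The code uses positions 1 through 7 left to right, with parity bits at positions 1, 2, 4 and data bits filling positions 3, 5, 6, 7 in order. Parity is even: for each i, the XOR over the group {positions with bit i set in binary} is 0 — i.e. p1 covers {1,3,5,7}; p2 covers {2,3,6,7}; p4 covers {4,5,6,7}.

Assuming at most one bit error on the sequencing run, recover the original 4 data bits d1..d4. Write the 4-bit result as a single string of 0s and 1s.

0011

s1 (pos 1,3,5,7): 0⊕0⊕0⊕1 = 1
s2 (pos 2,3,6,7): 0⊕0⊕1⊕1 = 0
s4 (pos 4,5,6,7): 0⊕0⊕1⊕1 = 0
Syndrome s4…s1 = 001 → error at position 1.
Flip position 1: 0000011 → 1000011
Read data bits from positions 3,5,6,7: 0011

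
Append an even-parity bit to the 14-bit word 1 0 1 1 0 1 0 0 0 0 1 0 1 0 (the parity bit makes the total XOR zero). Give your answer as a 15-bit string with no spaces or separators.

101101000010100

XOR of the 14 data bits: 1⊕0⊕1⊕1⊕0⊕1⊕0⊕0⊕0⊕0⊕1⊕0⊕1⊕0 = 0
Parity bit = 0 (so all 15 bits XOR to 0).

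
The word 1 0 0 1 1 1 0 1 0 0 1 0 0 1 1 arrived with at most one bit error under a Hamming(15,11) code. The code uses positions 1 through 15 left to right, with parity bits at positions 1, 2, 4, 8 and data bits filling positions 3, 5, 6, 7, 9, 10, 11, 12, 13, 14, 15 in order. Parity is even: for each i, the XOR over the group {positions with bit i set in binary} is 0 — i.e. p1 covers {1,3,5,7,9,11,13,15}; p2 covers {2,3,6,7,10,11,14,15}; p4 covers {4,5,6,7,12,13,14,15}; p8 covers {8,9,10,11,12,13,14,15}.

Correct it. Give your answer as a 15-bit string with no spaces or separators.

100011010010011

s1 (pos 1,3,5,7,9,11,13,15): 1⊕0⊕1⊕0⊕0⊕1⊕0⊕1 = 0
s2 (pos 2,3,6,7,10,11,14,15): 0⊕0⊕1⊕0⊕0⊕1⊕1⊕1 = 0
s4 (pos 4,5,6,7,12,13,14,15): 1⊕1⊕1⊕0⊕0⊕0⊕1⊕1 = 1
s8 (pos 8,9,10,11,12,13,14,15): 1⊕0⊕0⊕1⊕0⊕0⊕1⊕1 = 0
Syndrome s8…s1 = 0100 → error at position 4.
Flip position 4: 100111010010011 → 100011010010011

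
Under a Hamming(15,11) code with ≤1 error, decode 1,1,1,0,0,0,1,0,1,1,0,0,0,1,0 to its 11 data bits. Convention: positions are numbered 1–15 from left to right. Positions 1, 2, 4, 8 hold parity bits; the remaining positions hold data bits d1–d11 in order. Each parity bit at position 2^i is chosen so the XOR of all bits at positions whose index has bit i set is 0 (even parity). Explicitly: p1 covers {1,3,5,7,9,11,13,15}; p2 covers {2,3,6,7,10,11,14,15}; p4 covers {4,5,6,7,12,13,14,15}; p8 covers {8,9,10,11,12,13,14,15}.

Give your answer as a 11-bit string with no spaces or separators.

s1 (pos 1,3,5,7,9,11,13,15): 1⊕1⊕0⊕1⊕1⊕0⊕0⊕0 = 0
s2 (pos 2,3,6,7,10,11,14,15): 1⊕1⊕0⊕1⊕1⊕0⊕1⊕0 = 1
s4 (pos 4,5,6,7,12,13,14,15): 0⊕0⊕0⊕1⊕0⊕0⊕1⊕0 = 0
s8 (pos 8,9,10,11,12,13,14,15): 0⊕1⊕1⊕0⊕0⊕0⊕1⊕0 = 1
Syndrome s8…s1 = 1010 → error at position 10.
Flip position 10: 111000101100010 → 111000101000010
Read data bits from positions 3,5,6,7,9,10,11,12,13,14,15: 10011000010

10011000010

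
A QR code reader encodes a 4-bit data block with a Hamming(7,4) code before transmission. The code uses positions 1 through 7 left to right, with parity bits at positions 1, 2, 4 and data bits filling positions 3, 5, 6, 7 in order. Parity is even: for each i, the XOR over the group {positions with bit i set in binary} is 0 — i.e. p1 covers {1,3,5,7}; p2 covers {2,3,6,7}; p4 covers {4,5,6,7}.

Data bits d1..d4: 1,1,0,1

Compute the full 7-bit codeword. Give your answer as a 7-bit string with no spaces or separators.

1010101

Place data at non-parity positions: p1 p2 1 p4 1 0 1
p1 (pos 1,3,5,7): XOR of data positions = 1⊕1⊕1 = 1
p2 (pos 2,3,6,7): XOR of data positions = 1⊕0⊕1 = 0
p4 (pos 4,5,6,7): XOR of data positions = 1⊕0⊕1 = 0
Codeword: 1010101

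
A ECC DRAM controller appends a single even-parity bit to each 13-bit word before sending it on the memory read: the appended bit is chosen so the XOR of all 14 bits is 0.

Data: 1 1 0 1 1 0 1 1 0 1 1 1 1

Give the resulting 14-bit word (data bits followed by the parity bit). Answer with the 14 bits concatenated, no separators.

11011011011110

XOR of the 13 data bits: 1⊕1⊕0⊕1⊕1⊕0⊕1⊕1⊕0⊕1⊕1⊕1⊕1 = 0
Parity bit = 0 (so all 14 bits XOR to 0).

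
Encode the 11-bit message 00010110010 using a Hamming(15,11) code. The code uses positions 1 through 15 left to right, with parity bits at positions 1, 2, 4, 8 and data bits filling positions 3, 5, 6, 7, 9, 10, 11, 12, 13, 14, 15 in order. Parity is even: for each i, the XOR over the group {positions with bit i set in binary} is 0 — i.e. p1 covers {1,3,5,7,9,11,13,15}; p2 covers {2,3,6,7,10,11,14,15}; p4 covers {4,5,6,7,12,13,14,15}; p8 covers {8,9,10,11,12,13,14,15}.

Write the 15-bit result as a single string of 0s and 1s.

000000110110010

Place data at non-parity positions: p1 p2 0 p4 0 0 1 p8 0 1 1 0 0 1 0
p1 (pos 1,3,5,7,9,11,13,15): XOR of data positions = 0⊕0⊕1⊕0⊕1⊕0⊕0 = 0
p2 (pos 2,3,6,7,10,11,14,15): XOR of data positions = 0⊕0⊕1⊕1⊕1⊕1⊕0 = 0
p4 (pos 4,5,6,7,12,13,14,15): XOR of data positions = 0⊕0⊕1⊕0⊕0⊕1⊕0 = 0
p8 (pos 8,9,10,11,12,13,14,15): XOR of data positions = 0⊕1⊕1⊕0⊕0⊕1⊕0 = 1
Codeword: 000000110110010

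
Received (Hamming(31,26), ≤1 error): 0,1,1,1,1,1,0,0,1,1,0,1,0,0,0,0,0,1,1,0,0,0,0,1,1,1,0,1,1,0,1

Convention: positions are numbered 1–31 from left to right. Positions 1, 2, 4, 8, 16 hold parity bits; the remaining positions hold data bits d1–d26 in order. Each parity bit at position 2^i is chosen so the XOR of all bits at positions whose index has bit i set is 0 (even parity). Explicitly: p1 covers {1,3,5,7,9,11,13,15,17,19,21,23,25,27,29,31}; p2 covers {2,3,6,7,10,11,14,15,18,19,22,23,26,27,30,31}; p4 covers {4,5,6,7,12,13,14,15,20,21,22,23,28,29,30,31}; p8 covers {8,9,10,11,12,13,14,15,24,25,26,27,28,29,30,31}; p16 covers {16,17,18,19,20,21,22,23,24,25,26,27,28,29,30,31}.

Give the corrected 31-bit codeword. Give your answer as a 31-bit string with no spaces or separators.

s1 (pos 1,3,5,7,9,11,13,15,17,19,21,23,25,27,29,31): 0⊕1⊕1⊕0⊕1⊕0⊕0⊕0⊕0⊕1⊕0⊕0⊕1⊕0⊕1⊕1 = 1
s2 (pos 2,3,6,7,10,11,14,15,18,19,22,23,26,27,30,31): 1⊕1⊕1⊕0⊕1⊕0⊕0⊕0⊕1⊕1⊕0⊕0⊕1⊕0⊕0⊕1 = 0
s4 (pos 4,5,6,7,12,13,14,15,20,21,22,23,28,29,30,31): 1⊕1⊕1⊕0⊕1⊕0⊕0⊕0⊕0⊕0⊕0⊕0⊕1⊕1⊕0⊕1 = 1
s8 (pos 8,9,10,11,12,13,14,15,24,25,26,27,28,29,30,31): 0⊕1⊕1⊕0⊕1⊕0⊕0⊕0⊕1⊕1⊕1⊕0⊕1⊕1⊕0⊕1 = 1
s16 (pos 16,17,18,19,20,21,22,23,24,25,26,27,28,29,30,31): 0⊕0⊕1⊕1⊕0⊕0⊕0⊕0⊕1⊕1⊕1⊕0⊕1⊕1⊕0⊕1 = 0
Syndrome s16…s1 = 01101 → error at position 13.
Flip position 13: 0111110011010000011000011101101 → 0111110011011000011000011101101

0111110011011000011000011101101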